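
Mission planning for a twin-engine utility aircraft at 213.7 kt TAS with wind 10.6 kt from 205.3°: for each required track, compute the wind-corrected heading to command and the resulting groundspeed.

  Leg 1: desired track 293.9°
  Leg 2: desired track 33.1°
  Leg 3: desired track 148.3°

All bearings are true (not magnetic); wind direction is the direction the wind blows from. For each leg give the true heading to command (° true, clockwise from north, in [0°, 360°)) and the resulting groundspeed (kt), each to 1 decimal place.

Leg 1: desired track 293.9°; wind correction -2.8° → command heading 291.1°, groundspeed 213.2 kt
Leg 2: desired track 33.1°; wind correction +0.4° → command heading 33.5°, groundspeed 224.2 kt
Leg 3: desired track 148.3°; wind correction +2.4° → command heading 150.7°, groundspeed 207.7 kt

Leg 1: heading=291.1°, groundspeed=213.2 kt
Leg 2: heading=33.5°, groundspeed=224.2 kt
Leg 3: heading=150.7°, groundspeed=207.7 kt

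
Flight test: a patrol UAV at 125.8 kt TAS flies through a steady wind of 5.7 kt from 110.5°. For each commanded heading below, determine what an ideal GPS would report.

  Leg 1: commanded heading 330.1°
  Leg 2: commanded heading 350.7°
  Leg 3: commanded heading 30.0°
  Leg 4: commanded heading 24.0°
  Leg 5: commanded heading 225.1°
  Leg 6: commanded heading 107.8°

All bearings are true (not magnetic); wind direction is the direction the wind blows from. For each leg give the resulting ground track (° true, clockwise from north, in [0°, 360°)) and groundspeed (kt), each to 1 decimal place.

Leg 1: heading 330.1°; drift -1.6° → track 328.5°, groundspeed 130.2 kt
Leg 2: heading 350.7°; drift -2.2° → track 348.5°, groundspeed 128.7 kt
Leg 3: heading 30.0°; drift -2.6° → track 27.4°, groundspeed 125.0 kt
Leg 4: heading 24.0°; drift -2.6° → track 21.4°, groundspeed 125.6 kt
Leg 5: heading 225.1°; drift +2.3° → track 227.4°, groundspeed 128.3 kt
Leg 6: heading 107.8°; drift -0.1° → track 107.7°, groundspeed 120.1 kt

Leg 1: track=328.5°, groundspeed=130.2 kt
Leg 2: track=348.5°, groundspeed=128.7 kt
Leg 3: track=27.4°, groundspeed=125.0 kt
Leg 4: track=21.4°, groundspeed=125.6 kt
Leg 5: track=227.4°, groundspeed=128.3 kt
Leg 6: track=107.7°, groundspeed=120.1 kt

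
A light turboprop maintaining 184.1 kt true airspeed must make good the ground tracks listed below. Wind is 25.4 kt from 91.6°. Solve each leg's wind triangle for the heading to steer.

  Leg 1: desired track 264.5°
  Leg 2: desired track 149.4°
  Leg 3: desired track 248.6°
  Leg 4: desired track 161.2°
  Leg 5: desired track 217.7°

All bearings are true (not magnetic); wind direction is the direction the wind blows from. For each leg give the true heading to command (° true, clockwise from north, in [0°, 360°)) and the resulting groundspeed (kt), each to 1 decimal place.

Leg 1: desired track 264.5°; wind correction -1.0° → command heading 263.5°, groundspeed 209.3 kt
Leg 2: desired track 149.4°; wind correction -6.7° → command heading 142.7°, groundspeed 169.3 kt
Leg 3: desired track 248.6°; wind correction -3.1° → command heading 245.5°, groundspeed 207.2 kt
Leg 4: desired track 161.2°; wind correction -7.4° → command heading 153.8°, groundspeed 173.7 kt
Leg 5: desired track 217.7°; wind correction -6.4° → command heading 211.3°, groundspeed 197.9 kt

Leg 1: heading=263.5°, groundspeed=209.3 kt
Leg 2: heading=142.7°, groundspeed=169.3 kt
Leg 3: heading=245.5°, groundspeed=207.2 kt
Leg 4: heading=153.8°, groundspeed=173.7 kt
Leg 5: heading=211.3°, groundspeed=197.9 kt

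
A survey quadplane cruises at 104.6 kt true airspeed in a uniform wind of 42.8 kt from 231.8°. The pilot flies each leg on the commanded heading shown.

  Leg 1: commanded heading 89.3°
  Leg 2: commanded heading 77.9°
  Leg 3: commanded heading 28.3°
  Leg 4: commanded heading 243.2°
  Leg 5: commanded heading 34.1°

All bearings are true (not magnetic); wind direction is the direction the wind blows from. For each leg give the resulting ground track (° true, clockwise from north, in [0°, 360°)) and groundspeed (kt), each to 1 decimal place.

Leg 1: track=78.7°, groundspeed=141.0 kt
Leg 2: track=70.4°, groundspeed=144.3 kt
Leg 3: track=35.1°, groundspeed=144.9 kt
Leg 4: track=250.9°, groundspeed=63.2 kt
Leg 5: track=39.2°, groundspeed=146.0 kt

Leg 1: heading 89.3°; drift -10.6° → track 78.7°, groundspeed 141.0 kt
Leg 2: heading 77.9°; drift -7.5° → track 70.4°, groundspeed 144.3 kt
Leg 3: heading 28.3°; drift +6.8° → track 35.1°, groundspeed 144.9 kt
Leg 4: heading 243.2°; drift +7.7° → track 250.9°, groundspeed 63.2 kt
Leg 5: heading 34.1°; drift +5.1° → track 39.2°, groundspeed 146.0 kt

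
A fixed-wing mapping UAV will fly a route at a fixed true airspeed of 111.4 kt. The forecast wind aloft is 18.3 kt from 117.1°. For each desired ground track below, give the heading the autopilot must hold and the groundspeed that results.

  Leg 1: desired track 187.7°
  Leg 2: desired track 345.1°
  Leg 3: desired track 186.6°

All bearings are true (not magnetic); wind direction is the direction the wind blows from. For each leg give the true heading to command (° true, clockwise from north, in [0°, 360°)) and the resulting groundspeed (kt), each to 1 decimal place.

Leg 1: desired track 187.7°; wind correction -8.9° → command heading 178.8°, groundspeed 104.0 kt
Leg 2: desired track 345.1°; wind correction +7.0° → command heading 352.1°, groundspeed 122.8 kt
Leg 3: desired track 186.6°; wind correction -8.9° → command heading 177.7°, groundspeed 103.7 kt

Leg 1: heading=178.8°, groundspeed=104.0 kt
Leg 2: heading=352.1°, groundspeed=122.8 kt
Leg 3: heading=177.7°, groundspeed=103.7 kt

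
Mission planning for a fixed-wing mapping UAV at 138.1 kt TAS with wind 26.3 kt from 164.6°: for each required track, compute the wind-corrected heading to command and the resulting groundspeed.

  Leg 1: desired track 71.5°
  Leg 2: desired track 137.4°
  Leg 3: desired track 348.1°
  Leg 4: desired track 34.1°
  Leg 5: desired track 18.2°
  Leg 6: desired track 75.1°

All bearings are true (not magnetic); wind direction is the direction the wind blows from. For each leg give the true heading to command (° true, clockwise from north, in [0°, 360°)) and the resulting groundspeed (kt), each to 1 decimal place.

Leg 1: heading=82.5°, groundspeed=137.0 kt
Leg 2: heading=142.4°, groundspeed=114.2 kt
Leg 3: heading=348.8°, groundspeed=164.3 kt
Leg 4: heading=42.4°, groundspeed=153.7 kt
Leg 5: heading=24.2°, groundspeed=159.2 kt
Leg 6: heading=86.1°, groundspeed=135.3 kt

Leg 1: desired track 71.5°; wind correction +11.0° → command heading 82.5°, groundspeed 137.0 kt
Leg 2: desired track 137.4°; wind correction +5.0° → command heading 142.4°, groundspeed 114.2 kt
Leg 3: desired track 348.1°; wind correction +0.7° → command heading 348.8°, groundspeed 164.3 kt
Leg 4: desired track 34.1°; wind correction +8.3° → command heading 42.4°, groundspeed 153.7 kt
Leg 5: desired track 18.2°; wind correction +6.0° → command heading 24.2°, groundspeed 159.2 kt
Leg 6: desired track 75.1°; wind correction +11.0° → command heading 86.1°, groundspeed 135.3 kt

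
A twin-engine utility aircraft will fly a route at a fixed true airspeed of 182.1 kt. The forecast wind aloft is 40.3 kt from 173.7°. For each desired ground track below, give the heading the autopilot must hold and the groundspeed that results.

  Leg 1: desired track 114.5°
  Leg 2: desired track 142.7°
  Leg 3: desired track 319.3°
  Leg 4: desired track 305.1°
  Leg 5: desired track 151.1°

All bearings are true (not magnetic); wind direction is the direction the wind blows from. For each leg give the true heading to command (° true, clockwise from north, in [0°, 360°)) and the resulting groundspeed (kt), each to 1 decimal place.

Leg 1: heading=125.5°, groundspeed=158.1 kt
Leg 2: heading=149.2°, groundspeed=146.4 kt
Leg 3: heading=312.1°, groundspeed=213.9 kt
Leg 4: heading=295.5°, groundspeed=206.2 kt
Leg 5: heading=156.0°, groundspeed=144.2 kt

Leg 1: desired track 114.5°; wind correction +11.0° → command heading 125.5°, groundspeed 158.1 kt
Leg 2: desired track 142.7°; wind correction +6.5° → command heading 149.2°, groundspeed 146.4 kt
Leg 3: desired track 319.3°; wind correction -7.2° → command heading 312.1°, groundspeed 213.9 kt
Leg 4: desired track 305.1°; wind correction -9.6° → command heading 295.5°, groundspeed 206.2 kt
Leg 5: desired track 151.1°; wind correction +4.9° → command heading 156.0°, groundspeed 144.2 kt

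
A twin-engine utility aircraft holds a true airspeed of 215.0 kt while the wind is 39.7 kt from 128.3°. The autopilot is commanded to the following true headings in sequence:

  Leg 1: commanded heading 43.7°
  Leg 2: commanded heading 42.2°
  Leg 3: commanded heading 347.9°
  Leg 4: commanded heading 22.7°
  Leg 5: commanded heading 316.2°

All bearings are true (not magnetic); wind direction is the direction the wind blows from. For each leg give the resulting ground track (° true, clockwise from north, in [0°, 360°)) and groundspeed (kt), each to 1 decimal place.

Leg 1: track=33.1°, groundspeed=214.9 kt
Leg 2: track=31.6°, groundspeed=216.0 kt
Leg 3: track=342.0°, groundspeed=246.9 kt
Leg 4: track=13.1°, groundspeed=228.9 kt
Leg 5: track=315.0°, groundspeed=254.4 kt

Leg 1: heading 43.7°; drift -10.6° → track 33.1°, groundspeed 214.9 kt
Leg 2: heading 42.2°; drift -10.6° → track 31.6°, groundspeed 216.0 kt
Leg 3: heading 347.9°; drift -5.9° → track 342.0°, groundspeed 246.9 kt
Leg 4: heading 22.7°; drift -9.6° → track 13.1°, groundspeed 228.9 kt
Leg 5: heading 316.2°; drift -1.2° → track 315.0°, groundspeed 254.4 kt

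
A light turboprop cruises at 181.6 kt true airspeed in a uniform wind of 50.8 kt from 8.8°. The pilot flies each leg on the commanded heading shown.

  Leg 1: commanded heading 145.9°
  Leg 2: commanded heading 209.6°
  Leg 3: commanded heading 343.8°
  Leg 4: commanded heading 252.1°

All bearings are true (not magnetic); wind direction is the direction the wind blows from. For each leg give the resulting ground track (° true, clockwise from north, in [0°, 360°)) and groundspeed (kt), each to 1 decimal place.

Leg 1: heading 145.9°; drift +9.0° → track 154.9°, groundspeed 221.5 kt
Leg 2: heading 209.6°; drift -4.5° → track 205.1°, groundspeed 229.8 kt
Leg 3: heading 343.8°; drift -9.0° → track 334.8°, groundspeed 137.2 kt
Leg 4: heading 252.1°; drift -12.5° → track 239.6°, groundspeed 209.4 kt

Leg 1: track=154.9°, groundspeed=221.5 kt
Leg 2: track=205.1°, groundspeed=229.8 kt
Leg 3: track=334.8°, groundspeed=137.2 kt
Leg 4: track=239.6°, groundspeed=209.4 kt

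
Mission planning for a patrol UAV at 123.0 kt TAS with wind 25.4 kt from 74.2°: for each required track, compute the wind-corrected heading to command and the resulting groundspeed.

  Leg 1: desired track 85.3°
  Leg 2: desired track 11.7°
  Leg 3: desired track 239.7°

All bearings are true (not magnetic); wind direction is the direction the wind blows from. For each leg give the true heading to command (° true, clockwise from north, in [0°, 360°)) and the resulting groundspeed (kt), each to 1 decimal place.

Leg 1: desired track 85.3°; wind correction -2.3° → command heading 83.0°, groundspeed 98.0 kt
Leg 2: desired track 11.7°; wind correction +10.6° → command heading 22.3°, groundspeed 109.2 kt
Leg 3: desired track 239.7°; wind correction -3.0° → command heading 236.7°, groundspeed 147.4 kt

Leg 1: heading=83.0°, groundspeed=98.0 kt
Leg 2: heading=22.3°, groundspeed=109.2 kt
Leg 3: heading=236.7°, groundspeed=147.4 kt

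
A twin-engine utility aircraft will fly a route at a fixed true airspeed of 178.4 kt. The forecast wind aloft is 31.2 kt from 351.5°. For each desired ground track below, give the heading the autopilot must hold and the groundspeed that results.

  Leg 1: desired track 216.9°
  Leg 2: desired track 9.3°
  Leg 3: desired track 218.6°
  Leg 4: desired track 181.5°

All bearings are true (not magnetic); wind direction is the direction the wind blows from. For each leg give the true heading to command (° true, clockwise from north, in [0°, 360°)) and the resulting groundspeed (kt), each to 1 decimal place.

Leg 1: desired track 216.9°; wind correction +7.2° → command heading 224.1°, groundspeed 198.9 kt
Leg 2: desired track 9.3°; wind correction -3.1° → command heading 6.2°, groundspeed 148.4 kt
Leg 3: desired track 218.6°; wind correction +7.4° → command heading 226.0°, groundspeed 198.2 kt
Leg 4: desired track 181.5°; wind correction +1.7° → command heading 183.2°, groundspeed 209.0 kt

Leg 1: heading=224.1°, groundspeed=198.9 kt
Leg 2: heading=6.2°, groundspeed=148.4 kt
Leg 3: heading=226.0°, groundspeed=198.2 kt
Leg 4: heading=183.2°, groundspeed=209.0 kt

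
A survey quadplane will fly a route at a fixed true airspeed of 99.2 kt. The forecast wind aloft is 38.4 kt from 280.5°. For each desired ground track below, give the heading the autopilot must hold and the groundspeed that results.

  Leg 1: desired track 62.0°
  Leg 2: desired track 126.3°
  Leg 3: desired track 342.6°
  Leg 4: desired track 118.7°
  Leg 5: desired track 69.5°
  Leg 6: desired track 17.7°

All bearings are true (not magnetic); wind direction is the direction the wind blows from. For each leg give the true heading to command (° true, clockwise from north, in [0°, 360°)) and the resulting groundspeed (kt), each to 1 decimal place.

Leg 1: desired track 62.0°; wind correction -13.9° → command heading 48.1°, groundspeed 126.3 kt
Leg 2: desired track 126.3°; wind correction +9.7° → command heading 136.0°, groundspeed 132.4 kt
Leg 3: desired track 342.6°; wind correction -20.0° → command heading 322.6°, groundspeed 75.2 kt
Leg 4: desired track 118.7°; wind correction +6.9° → command heading 125.6°, groundspeed 135.0 kt
Leg 5: desired track 69.5°; wind correction -11.5° → command heading 58.0°, groundspeed 130.1 kt
Leg 6: desired track 17.7°; wind correction -22.6° → command heading 355.1°, groundspeed 96.4 kt

Leg 1: heading=48.1°, groundspeed=126.3 kt
Leg 2: heading=136.0°, groundspeed=132.4 kt
Leg 3: heading=322.6°, groundspeed=75.2 kt
Leg 4: heading=125.6°, groundspeed=135.0 kt
Leg 5: heading=58.0°, groundspeed=130.1 kt
Leg 6: heading=355.1°, groundspeed=96.4 kt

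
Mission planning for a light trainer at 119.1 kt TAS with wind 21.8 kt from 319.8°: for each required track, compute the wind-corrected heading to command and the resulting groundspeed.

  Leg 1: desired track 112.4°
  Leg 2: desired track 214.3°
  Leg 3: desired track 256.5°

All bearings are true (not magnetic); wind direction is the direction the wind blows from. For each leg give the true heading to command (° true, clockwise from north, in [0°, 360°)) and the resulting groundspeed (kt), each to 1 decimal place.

Leg 1: desired track 112.4°; wind correction -4.8° → command heading 107.6°, groundspeed 138.0 kt
Leg 2: desired track 214.3°; wind correction +10.2° → command heading 224.5°, groundspeed 123.1 kt
Leg 3: desired track 256.5°; wind correction +9.4° → command heading 265.9°, groundspeed 107.7 kt

Leg 1: heading=107.6°, groundspeed=138.0 kt
Leg 2: heading=224.5°, groundspeed=123.1 kt
Leg 3: heading=265.9°, groundspeed=107.7 kt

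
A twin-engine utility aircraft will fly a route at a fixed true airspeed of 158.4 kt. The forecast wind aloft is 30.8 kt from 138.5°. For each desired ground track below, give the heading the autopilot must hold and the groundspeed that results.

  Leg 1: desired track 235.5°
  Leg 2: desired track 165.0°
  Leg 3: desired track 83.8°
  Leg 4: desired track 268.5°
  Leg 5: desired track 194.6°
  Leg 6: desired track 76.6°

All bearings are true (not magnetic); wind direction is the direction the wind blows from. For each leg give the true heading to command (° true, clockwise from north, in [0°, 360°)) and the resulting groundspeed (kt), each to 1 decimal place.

Leg 1: desired track 235.5°; wind correction -11.1° → command heading 224.4°, groundspeed 159.2 kt
Leg 2: desired track 165.0°; wind correction -5.0° → command heading 160.0°, groundspeed 130.2 kt
Leg 3: desired track 83.8°; wind correction +9.1° → command heading 92.9°, groundspeed 138.6 kt
Leg 4: desired track 268.5°; wind correction -8.6° → command heading 259.9°, groundspeed 176.4 kt
Leg 5: desired track 194.6°; wind correction -9.3° → command heading 185.3°, groundspeed 139.1 kt
Leg 6: desired track 76.6°; wind correction +9.9° → command heading 86.5°, groundspeed 141.5 kt

Leg 1: heading=224.4°, groundspeed=159.2 kt
Leg 2: heading=160.0°, groundspeed=130.2 kt
Leg 3: heading=92.9°, groundspeed=138.6 kt
Leg 4: heading=259.9°, groundspeed=176.4 kt
Leg 5: heading=185.3°, groundspeed=139.1 kt
Leg 6: heading=86.5°, groundspeed=141.5 kt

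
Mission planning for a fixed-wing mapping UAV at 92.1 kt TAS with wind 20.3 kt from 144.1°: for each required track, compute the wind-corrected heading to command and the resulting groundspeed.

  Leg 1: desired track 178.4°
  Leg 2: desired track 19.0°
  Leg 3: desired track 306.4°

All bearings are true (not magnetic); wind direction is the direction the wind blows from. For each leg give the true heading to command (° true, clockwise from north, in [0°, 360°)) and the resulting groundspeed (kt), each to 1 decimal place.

Leg 1: heading=171.3°, groundspeed=74.6 kt
Leg 2: heading=29.4°, groundspeed=102.3 kt
Leg 3: heading=302.6°, groundspeed=111.2 kt

Leg 1: desired track 178.4°; wind correction -7.1° → command heading 171.3°, groundspeed 74.6 kt
Leg 2: desired track 19.0°; wind correction +10.4° → command heading 29.4°, groundspeed 102.3 kt
Leg 3: desired track 306.4°; wind correction -3.8° → command heading 302.6°, groundspeed 111.2 kt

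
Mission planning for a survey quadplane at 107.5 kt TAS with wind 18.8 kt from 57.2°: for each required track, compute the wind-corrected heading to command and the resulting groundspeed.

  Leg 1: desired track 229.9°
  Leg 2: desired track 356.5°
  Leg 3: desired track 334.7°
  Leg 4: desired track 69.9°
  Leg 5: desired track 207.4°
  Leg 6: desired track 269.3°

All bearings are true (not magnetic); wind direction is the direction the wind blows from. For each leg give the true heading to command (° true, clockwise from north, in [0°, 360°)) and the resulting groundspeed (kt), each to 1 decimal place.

Leg 1: desired track 229.9°; wind correction -1.3° → command heading 228.6°, groundspeed 126.1 kt
Leg 2: desired track 356.5°; wind correction +8.8° → command heading 5.3°, groundspeed 97.0 kt
Leg 3: desired track 334.7°; wind correction +10.0° → command heading 344.7°, groundspeed 103.4 kt
Leg 4: desired track 69.9°; wind correction -2.2° → command heading 67.7°, groundspeed 89.1 kt
Leg 5: desired track 207.4°; wind correction -5.0° → command heading 202.4°, groundspeed 123.4 kt
Leg 6: desired track 269.3°; wind correction +5.3° → command heading 274.6°, groundspeed 123.0 kt

Leg 1: heading=228.6°, groundspeed=126.1 kt
Leg 2: heading=5.3°, groundspeed=97.0 kt
Leg 3: heading=344.7°, groundspeed=103.4 kt
Leg 4: heading=67.7°, groundspeed=89.1 kt
Leg 5: heading=202.4°, groundspeed=123.4 kt
Leg 6: heading=274.6°, groundspeed=123.0 kt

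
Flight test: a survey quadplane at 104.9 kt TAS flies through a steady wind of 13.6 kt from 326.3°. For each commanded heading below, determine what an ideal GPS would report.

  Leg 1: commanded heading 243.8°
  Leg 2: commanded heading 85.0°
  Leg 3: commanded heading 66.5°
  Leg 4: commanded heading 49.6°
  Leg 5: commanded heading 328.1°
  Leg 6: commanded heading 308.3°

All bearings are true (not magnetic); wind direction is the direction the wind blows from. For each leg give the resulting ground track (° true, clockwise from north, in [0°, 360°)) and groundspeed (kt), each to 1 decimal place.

Leg 1: track=236.4°, groundspeed=104.0 kt
Leg 2: track=91.1°, groundspeed=112.1 kt
Leg 3: track=73.6°, groundspeed=108.1 kt
Leg 4: track=57.0°, groundspeed=104.2 kt
Leg 5: track=328.4°, groundspeed=91.3 kt
Leg 6: track=305.7°, groundspeed=92.1 kt

Leg 1: heading 243.8°; drift -7.4° → track 236.4°, groundspeed 104.0 kt
Leg 2: heading 85.0°; drift +6.1° → track 91.1°, groundspeed 112.1 kt
Leg 3: heading 66.5°; drift +7.1° → track 73.6°, groundspeed 108.1 kt
Leg 4: heading 49.6°; drift +7.4° → track 57.0°, groundspeed 104.2 kt
Leg 5: heading 328.1°; drift +0.3° → track 328.4°, groundspeed 91.3 kt
Leg 6: heading 308.3°; drift -2.6° → track 305.7°, groundspeed 92.1 kt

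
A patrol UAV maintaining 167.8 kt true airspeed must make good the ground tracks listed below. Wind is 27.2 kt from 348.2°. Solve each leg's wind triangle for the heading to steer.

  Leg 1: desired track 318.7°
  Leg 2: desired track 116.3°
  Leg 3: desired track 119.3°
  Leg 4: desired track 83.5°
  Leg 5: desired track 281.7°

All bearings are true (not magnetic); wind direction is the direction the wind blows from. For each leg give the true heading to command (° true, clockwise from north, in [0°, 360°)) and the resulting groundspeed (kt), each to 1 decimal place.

Leg 1: desired track 318.7°; wind correction +4.6° → command heading 323.3°, groundspeed 143.6 kt
Leg 2: desired track 116.3°; wind correction -7.3° → command heading 109.0°, groundspeed 183.2 kt
Leg 3: desired track 119.3°; wind correction -7.0° → command heading 112.3°, groundspeed 184.4 kt
Leg 4: desired track 83.5°; wind correction -9.3° → command heading 74.2°, groundspeed 168.1 kt
Leg 5: desired track 281.7°; wind correction +8.5° → command heading 290.2°, groundspeed 155.1 kt

Leg 1: heading=323.3°, groundspeed=143.6 kt
Leg 2: heading=109.0°, groundspeed=183.2 kt
Leg 3: heading=112.3°, groundspeed=184.4 kt
Leg 4: heading=74.2°, groundspeed=168.1 kt
Leg 5: heading=290.2°, groundspeed=155.1 kt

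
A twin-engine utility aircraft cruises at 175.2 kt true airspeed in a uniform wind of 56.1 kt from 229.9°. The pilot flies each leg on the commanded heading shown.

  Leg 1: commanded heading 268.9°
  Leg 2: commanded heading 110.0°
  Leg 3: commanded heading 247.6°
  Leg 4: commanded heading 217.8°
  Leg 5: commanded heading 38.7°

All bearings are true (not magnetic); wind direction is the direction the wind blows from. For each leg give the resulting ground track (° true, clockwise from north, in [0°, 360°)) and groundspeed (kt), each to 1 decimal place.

Leg 1: heading 268.9°; drift +15.0° → track 283.9°, groundspeed 136.3 kt
Leg 2: heading 110.0°; drift -13.5° → track 96.5°, groundspeed 208.9 kt
Leg 3: heading 247.6°; drift +8.0° → track 255.6°, groundspeed 122.9 kt
Leg 4: heading 217.8°; drift -5.6° → track 212.2°, groundspeed 120.9 kt
Leg 5: heading 38.7°; drift +2.7° → track 41.4°, groundspeed 230.5 kt

Leg 1: track=283.9°, groundspeed=136.3 kt
Leg 2: track=96.5°, groundspeed=208.9 kt
Leg 3: track=255.6°, groundspeed=122.9 kt
Leg 4: track=212.2°, groundspeed=120.9 kt
Leg 5: track=41.4°, groundspeed=230.5 kt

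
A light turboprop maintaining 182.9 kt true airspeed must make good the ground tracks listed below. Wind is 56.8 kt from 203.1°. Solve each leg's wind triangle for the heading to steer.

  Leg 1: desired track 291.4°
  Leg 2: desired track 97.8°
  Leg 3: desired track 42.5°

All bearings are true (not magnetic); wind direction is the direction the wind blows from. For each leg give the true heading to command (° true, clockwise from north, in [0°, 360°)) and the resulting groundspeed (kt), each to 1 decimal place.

Leg 1: desired track 291.4°; wind correction -18.1° → command heading 273.3°, groundspeed 172.2 kt
Leg 2: desired track 97.8°; wind correction +17.4° → command heading 115.2°, groundspeed 189.5 kt
Leg 3: desired track 42.5°; wind correction +5.9° → command heading 48.4°, groundspeed 235.5 kt

Leg 1: heading=273.3°, groundspeed=172.2 kt
Leg 2: heading=115.2°, groundspeed=189.5 kt
Leg 3: heading=48.4°, groundspeed=235.5 kt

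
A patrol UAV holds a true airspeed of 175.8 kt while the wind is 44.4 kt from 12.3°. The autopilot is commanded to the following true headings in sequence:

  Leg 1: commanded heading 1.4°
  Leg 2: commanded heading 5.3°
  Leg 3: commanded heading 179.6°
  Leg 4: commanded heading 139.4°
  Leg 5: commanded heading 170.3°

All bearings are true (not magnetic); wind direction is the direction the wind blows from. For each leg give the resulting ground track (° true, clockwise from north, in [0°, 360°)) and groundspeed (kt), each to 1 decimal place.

Leg 1: track=357.8°, groundspeed=132.5 kt
Leg 2: track=2.9°, groundspeed=131.8 kt
Leg 3: track=182.2°, groundspeed=219.3 kt
Leg 4: track=149.3°, groundspeed=205.7 kt
Leg 5: track=174.7°, groundspeed=217.6 kt

Leg 1: heading 1.4°; drift -3.6° → track 357.8°, groundspeed 132.5 kt
Leg 2: heading 5.3°; drift -2.4° → track 2.9°, groundspeed 131.8 kt
Leg 3: heading 179.6°; drift +2.6° → track 182.2°, groundspeed 219.3 kt
Leg 4: heading 139.4°; drift +9.9° → track 149.3°, groundspeed 205.7 kt
Leg 5: heading 170.3°; drift +4.4° → track 174.7°, groundspeed 217.6 kt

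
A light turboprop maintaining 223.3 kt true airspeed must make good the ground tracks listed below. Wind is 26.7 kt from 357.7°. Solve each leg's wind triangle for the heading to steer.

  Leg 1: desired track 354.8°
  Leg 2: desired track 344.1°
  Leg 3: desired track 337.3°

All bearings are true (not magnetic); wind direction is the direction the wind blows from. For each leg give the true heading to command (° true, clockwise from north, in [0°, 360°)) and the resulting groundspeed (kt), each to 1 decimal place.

Leg 1: heading=355.1°, groundspeed=196.6 kt
Leg 2: heading=345.7°, groundspeed=197.3 kt
Leg 3: heading=339.7°, groundspeed=198.1 kt

Leg 1: desired track 354.8°; wind correction +0.3° → command heading 355.1°, groundspeed 196.6 kt
Leg 2: desired track 344.1°; wind correction +1.6° → command heading 345.7°, groundspeed 197.3 kt
Leg 3: desired track 337.3°; wind correction +2.4° → command heading 339.7°, groundspeed 198.1 kt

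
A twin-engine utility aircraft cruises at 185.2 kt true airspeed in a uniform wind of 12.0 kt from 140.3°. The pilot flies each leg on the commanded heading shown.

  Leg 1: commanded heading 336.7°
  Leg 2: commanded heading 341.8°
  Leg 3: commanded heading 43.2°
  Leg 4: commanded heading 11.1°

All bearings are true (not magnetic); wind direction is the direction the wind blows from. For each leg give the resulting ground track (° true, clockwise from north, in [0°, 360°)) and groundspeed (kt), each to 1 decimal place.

Leg 1: track=335.7°, groundspeed=196.7 kt
Leg 2: track=340.5°, groundspeed=196.4 kt
Leg 3: track=39.6°, groundspeed=187.1 kt
Leg 4: track=8.3°, groundspeed=193.0 kt

Leg 1: heading 336.7°; drift -1.0° → track 335.7°, groundspeed 196.7 kt
Leg 2: heading 341.8°; drift -1.3° → track 340.5°, groundspeed 196.4 kt
Leg 3: heading 43.2°; drift -3.6° → track 39.6°, groundspeed 187.1 kt
Leg 4: heading 11.1°; drift -2.8° → track 8.3°, groundspeed 193.0 kt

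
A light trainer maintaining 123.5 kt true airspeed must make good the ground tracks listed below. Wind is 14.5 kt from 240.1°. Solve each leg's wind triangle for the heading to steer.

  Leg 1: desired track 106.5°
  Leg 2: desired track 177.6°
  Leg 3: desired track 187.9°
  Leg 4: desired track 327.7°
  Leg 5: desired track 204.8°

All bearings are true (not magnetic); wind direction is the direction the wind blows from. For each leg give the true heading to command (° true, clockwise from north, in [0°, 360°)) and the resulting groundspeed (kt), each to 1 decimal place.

Leg 1: desired track 106.5°; wind correction +4.9° → command heading 111.4°, groundspeed 133.1 kt
Leg 2: desired track 177.6°; wind correction +6.0° → command heading 183.6°, groundspeed 116.1 kt
Leg 3: desired track 187.9°; wind correction +5.3° → command heading 193.2°, groundspeed 114.1 kt
Leg 4: desired track 327.7°; wind correction -6.7° → command heading 321.0°, groundspeed 122.0 kt
Leg 5: desired track 204.8°; wind correction +3.9° → command heading 208.7°, groundspeed 111.4 kt

Leg 1: heading=111.4°, groundspeed=133.1 kt
Leg 2: heading=183.6°, groundspeed=116.1 kt
Leg 3: heading=193.2°, groundspeed=114.1 kt
Leg 4: heading=321.0°, groundspeed=122.0 kt
Leg 5: heading=208.7°, groundspeed=111.4 kt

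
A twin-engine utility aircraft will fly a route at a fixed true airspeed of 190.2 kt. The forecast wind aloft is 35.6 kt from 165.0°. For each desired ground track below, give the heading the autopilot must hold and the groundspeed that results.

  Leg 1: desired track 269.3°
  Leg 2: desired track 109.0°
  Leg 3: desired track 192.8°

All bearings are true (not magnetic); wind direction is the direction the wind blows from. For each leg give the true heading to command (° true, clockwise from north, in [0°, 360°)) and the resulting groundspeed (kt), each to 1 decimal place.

Leg 1: desired track 269.3°; wind correction -10.4° → command heading 258.9°, groundspeed 195.8 kt
Leg 2: desired track 109.0°; wind correction +8.9° → command heading 117.9°, groundspeed 168.0 kt
Leg 3: desired track 192.8°; wind correction -5.0° → command heading 187.8°, groundspeed 158.0 kt

Leg 1: heading=258.9°, groundspeed=195.8 kt
Leg 2: heading=117.9°, groundspeed=168.0 kt
Leg 3: heading=187.8°, groundspeed=158.0 kt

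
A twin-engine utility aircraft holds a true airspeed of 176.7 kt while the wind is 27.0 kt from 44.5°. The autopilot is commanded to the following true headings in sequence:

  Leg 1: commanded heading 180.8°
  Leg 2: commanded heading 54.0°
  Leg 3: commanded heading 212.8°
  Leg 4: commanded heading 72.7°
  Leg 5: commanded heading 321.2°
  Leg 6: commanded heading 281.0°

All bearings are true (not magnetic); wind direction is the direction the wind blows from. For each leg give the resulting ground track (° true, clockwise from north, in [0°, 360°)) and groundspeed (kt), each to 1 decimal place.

Leg 1: heading 180.8°; drift +5.4° → track 186.2°, groundspeed 197.1 kt
Leg 2: heading 54.0°; drift +1.7° → track 55.7°, groundspeed 150.1 kt
Leg 3: heading 212.8°; drift +1.5° → track 214.3°, groundspeed 203.2 kt
Leg 4: heading 72.7°; drift +4.8° → track 77.5°, groundspeed 153.4 kt
Leg 5: heading 321.2°; drift -8.8° → track 312.4°, groundspeed 175.6 kt
Leg 6: heading 281.0°; drift -6.7° → track 274.3°, groundspeed 192.9 kt

Leg 1: track=186.2°, groundspeed=197.1 kt
Leg 2: track=55.7°, groundspeed=150.1 kt
Leg 3: track=214.3°, groundspeed=203.2 kt
Leg 4: track=77.5°, groundspeed=153.4 kt
Leg 5: track=312.4°, groundspeed=175.6 kt
Leg 6: track=274.3°, groundspeed=192.9 kt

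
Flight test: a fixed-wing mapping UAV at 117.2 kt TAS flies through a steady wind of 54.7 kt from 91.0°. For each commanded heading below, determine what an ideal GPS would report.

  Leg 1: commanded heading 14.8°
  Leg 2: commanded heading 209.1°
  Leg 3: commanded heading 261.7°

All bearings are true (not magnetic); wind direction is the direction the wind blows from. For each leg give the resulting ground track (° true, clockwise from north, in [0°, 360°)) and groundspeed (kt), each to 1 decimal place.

Leg 1: track=347.8°, groundspeed=116.9 kt
Leg 2: track=227.8°, groundspeed=150.9 kt
Leg 3: track=264.7°, groundspeed=171.4 kt

Leg 1: heading 14.8°; drift -27.0° → track 347.8°, groundspeed 116.9 kt
Leg 2: heading 209.1°; drift +18.7° → track 227.8°, groundspeed 150.9 kt
Leg 3: heading 261.7°; drift +3.0° → track 264.7°, groundspeed 171.4 kt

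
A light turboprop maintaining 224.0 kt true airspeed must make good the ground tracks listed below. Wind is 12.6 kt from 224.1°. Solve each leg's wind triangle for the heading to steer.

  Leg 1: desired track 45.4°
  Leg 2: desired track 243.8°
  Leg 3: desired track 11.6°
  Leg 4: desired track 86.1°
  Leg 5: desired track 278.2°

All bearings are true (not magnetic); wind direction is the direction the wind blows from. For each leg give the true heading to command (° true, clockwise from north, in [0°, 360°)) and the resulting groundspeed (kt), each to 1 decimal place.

Leg 1: heading=45.5°, groundspeed=236.6 kt
Leg 2: heading=242.7°, groundspeed=212.1 kt
Leg 3: heading=9.9°, groundspeed=234.5 kt
Leg 4: heading=88.3°, groundspeed=233.2 kt
Leg 5: heading=275.6°, groundspeed=216.4 kt

Leg 1: desired track 45.4°; wind correction +0.1° → command heading 45.5°, groundspeed 236.6 kt
Leg 2: desired track 243.8°; wind correction -1.1° → command heading 242.7°, groundspeed 212.1 kt
Leg 3: desired track 11.6°; wind correction -1.7° → command heading 9.9°, groundspeed 234.5 kt
Leg 4: desired track 86.1°; wind correction +2.2° → command heading 88.3°, groundspeed 233.2 kt
Leg 5: desired track 278.2°; wind correction -2.6° → command heading 275.6°, groundspeed 216.4 kt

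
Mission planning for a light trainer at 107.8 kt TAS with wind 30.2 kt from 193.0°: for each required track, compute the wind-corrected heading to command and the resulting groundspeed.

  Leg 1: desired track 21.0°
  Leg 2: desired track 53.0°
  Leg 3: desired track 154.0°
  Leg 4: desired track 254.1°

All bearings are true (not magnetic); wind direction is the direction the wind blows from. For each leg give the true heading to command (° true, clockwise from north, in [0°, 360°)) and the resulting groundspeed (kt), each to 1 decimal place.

Leg 1: desired track 21.0°; wind correction +2.2° → command heading 23.2°, groundspeed 137.6 kt
Leg 2: desired track 53.0°; wind correction +10.4° → command heading 63.4°, groundspeed 129.2 kt
Leg 3: desired track 154.0°; wind correction +10.2° → command heading 164.2°, groundspeed 82.6 kt
Leg 4: desired track 254.1°; wind correction -14.2° → command heading 239.9°, groundspeed 89.9 kt

Leg 1: heading=23.2°, groundspeed=137.6 kt
Leg 2: heading=63.4°, groundspeed=129.2 kt
Leg 3: heading=164.2°, groundspeed=82.6 kt
Leg 4: heading=239.9°, groundspeed=89.9 kt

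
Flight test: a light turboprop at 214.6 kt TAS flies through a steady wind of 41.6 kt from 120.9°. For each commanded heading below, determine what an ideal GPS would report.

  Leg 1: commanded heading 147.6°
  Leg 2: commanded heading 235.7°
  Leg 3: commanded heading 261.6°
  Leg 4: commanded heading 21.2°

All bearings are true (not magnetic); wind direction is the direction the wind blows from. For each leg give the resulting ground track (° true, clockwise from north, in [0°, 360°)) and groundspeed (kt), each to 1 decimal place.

Leg 1: track=153.6°, groundspeed=178.4 kt
Leg 2: track=244.9°, groundspeed=235.1 kt
Leg 3: track=267.7°, groundspeed=248.2 kt
Leg 4: track=10.7°, groundspeed=225.4 kt

Leg 1: heading 147.6°; drift +6.0° → track 153.6°, groundspeed 178.4 kt
Leg 2: heading 235.7°; drift +9.2° → track 244.9°, groundspeed 235.1 kt
Leg 3: heading 261.6°; drift +6.1° → track 267.7°, groundspeed 248.2 kt
Leg 4: heading 21.2°; drift -10.5° → track 10.7°, groundspeed 225.4 kt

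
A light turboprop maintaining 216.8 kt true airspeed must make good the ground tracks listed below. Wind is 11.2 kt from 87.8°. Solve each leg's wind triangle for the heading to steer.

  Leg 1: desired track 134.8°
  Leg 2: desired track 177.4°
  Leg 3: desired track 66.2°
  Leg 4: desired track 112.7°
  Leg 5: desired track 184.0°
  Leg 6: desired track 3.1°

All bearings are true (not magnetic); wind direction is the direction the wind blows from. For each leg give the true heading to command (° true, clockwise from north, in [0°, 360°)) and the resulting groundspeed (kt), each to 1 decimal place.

Leg 1: desired track 134.8°; wind correction -2.2° → command heading 132.6°, groundspeed 209.0 kt
Leg 2: desired track 177.4°; wind correction -3.0° → command heading 174.4°, groundspeed 216.4 kt
Leg 3: desired track 66.2°; wind correction +1.1° → command heading 67.3°, groundspeed 206.3 kt
Leg 4: desired track 112.7°; wind correction -1.2° → command heading 111.5°, groundspeed 206.6 kt
Leg 5: desired track 184.0°; wind correction -2.9° → command heading 181.1°, groundspeed 217.7 kt
Leg 6: desired track 3.1°; wind correction +2.9° → command heading 6.0°, groundspeed 215.5 kt

Leg 1: heading=132.6°, groundspeed=209.0 kt
Leg 2: heading=174.4°, groundspeed=216.4 kt
Leg 3: heading=67.3°, groundspeed=206.3 kt
Leg 4: heading=111.5°, groundspeed=206.6 kt
Leg 5: heading=181.1°, groundspeed=217.7 kt
Leg 6: heading=6.0°, groundspeed=215.5 kt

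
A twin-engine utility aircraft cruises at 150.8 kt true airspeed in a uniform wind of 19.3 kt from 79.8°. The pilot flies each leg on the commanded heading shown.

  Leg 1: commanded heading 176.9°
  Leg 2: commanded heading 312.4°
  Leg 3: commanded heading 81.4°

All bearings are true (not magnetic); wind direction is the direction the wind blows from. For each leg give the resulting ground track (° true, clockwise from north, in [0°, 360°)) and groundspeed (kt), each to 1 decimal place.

Leg 1: track=184.0°, groundspeed=154.4 kt
Leg 2: track=307.0°, groundspeed=163.2 kt
Leg 3: track=81.6°, groundspeed=131.5 kt

Leg 1: heading 176.9°; drift +7.1° → track 184.0°, groundspeed 154.4 kt
Leg 2: heading 312.4°; drift -5.4° → track 307.0°, groundspeed 163.2 kt
Leg 3: heading 81.4°; drift +0.2° → track 81.6°, groundspeed 131.5 kt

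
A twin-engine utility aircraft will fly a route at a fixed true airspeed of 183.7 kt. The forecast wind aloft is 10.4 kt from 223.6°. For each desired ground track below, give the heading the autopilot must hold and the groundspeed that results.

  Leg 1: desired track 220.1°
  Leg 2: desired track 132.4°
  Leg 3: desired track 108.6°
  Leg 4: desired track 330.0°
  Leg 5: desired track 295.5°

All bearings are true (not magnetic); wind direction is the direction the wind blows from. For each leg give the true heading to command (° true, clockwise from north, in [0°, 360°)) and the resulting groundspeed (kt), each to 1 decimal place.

Leg 1: desired track 220.1°; wind correction +0.2° → command heading 220.3°, groundspeed 173.3 kt
Leg 2: desired track 132.4°; wind correction +3.2° → command heading 135.6°, groundspeed 183.6 kt
Leg 3: desired track 108.6°; wind correction +2.9° → command heading 111.5°, groundspeed 187.9 kt
Leg 4: desired track 330.0°; wind correction -3.1° → command heading 326.9°, groundspeed 186.4 kt
Leg 5: desired track 295.5°; wind correction -3.1° → command heading 292.4°, groundspeed 180.2 kt

Leg 1: heading=220.3°, groundspeed=173.3 kt
Leg 2: heading=135.6°, groundspeed=183.6 kt
Leg 3: heading=111.5°, groundspeed=187.9 kt
Leg 4: heading=326.9°, groundspeed=186.4 kt
Leg 5: heading=292.4°, groundspeed=180.2 kt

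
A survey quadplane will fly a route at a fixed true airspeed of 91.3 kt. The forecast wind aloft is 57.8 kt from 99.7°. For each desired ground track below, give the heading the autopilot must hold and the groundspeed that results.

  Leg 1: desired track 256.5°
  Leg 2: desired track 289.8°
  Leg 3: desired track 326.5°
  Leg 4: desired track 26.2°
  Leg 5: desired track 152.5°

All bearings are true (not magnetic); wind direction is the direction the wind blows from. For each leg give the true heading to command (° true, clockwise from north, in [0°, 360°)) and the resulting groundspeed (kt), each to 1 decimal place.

Leg 1: desired track 256.5°; wind correction -14.4° → command heading 242.1°, groundspeed 141.5 kt
Leg 2: desired track 289.8°; wind correction +6.4° → command heading 296.2°, groundspeed 147.6 kt
Leg 3: desired track 326.5°; wind correction +27.5° → command heading 354.0°, groundspeed 120.6 kt
Leg 4: desired track 26.2°; wind correction +37.4° → command heading 63.6°, groundspeed 56.1 kt
Leg 5: desired track 152.5°; wind correction -30.3° → command heading 122.2°, groundspeed 43.9 kt

Leg 1: heading=242.1°, groundspeed=141.5 kt
Leg 2: heading=296.2°, groundspeed=147.6 kt
Leg 3: heading=354.0°, groundspeed=120.6 kt
Leg 4: heading=63.6°, groundspeed=56.1 kt
Leg 5: heading=122.2°, groundspeed=43.9 kt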